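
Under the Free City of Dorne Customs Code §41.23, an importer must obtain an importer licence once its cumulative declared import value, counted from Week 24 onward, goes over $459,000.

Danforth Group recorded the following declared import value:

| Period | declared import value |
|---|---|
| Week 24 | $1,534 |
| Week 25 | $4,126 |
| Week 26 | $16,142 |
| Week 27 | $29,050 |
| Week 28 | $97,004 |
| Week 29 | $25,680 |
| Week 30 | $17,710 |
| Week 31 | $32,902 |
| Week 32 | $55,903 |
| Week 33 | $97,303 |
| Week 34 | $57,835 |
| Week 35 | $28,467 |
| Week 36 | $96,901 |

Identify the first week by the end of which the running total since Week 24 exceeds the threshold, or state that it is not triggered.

Through Week 24: $1,534
Through Week 25: $5,660
Through Week 26: $21,802
Through Week 27: $50,852
Through Week 28: $147,856
Through Week 29: $173,536
Through Week 30: $191,246
Through Week 31: $224,148
Through Week 32: $280,051
Through Week 33: $377,354
Through Week 34: $435,189
Through Week 35: $463,656 ← exceeds threshold

Week 35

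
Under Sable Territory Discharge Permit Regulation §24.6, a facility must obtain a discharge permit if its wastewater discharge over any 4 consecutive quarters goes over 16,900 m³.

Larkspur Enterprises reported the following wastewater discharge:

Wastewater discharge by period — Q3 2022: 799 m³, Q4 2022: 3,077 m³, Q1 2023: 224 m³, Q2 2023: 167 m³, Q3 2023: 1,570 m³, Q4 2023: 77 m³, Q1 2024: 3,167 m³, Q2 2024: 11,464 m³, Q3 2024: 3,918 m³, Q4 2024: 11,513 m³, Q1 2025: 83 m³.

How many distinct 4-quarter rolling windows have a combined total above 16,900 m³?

3

Q3 2022–Q2 2023: 799 m³ + 3,077 m³ + 224 m³ + 167 m³ = 4,267 m³ (under)
Q4 2022–Q3 2023: 3,077 m³ + 224 m³ + 167 m³ + 1,570 m³ = 5,038 m³ (under)
Q1 2023–Q4 2023: 224 m³ + 167 m³ + 1,570 m³ + 77 m³ = 2,038 m³ (under)
Q2 2023–Q1 2024: 167 m³ + 1,570 m³ + 77 m³ + 3,167 m³ = 4,981 m³ (under)
Q3 2023–Q2 2024: 1,570 m³ + 77 m³ + 3,167 m³ + 11,464 m³ = 16,278 m³ (under)
Q4 2023–Q3 2024: 77 m³ + 3,167 m³ + 11,464 m³ + 3,918 m³ = 18,626 m³ (over)
Q1 2024–Q4 2024: 3,167 m³ + 11,464 m³ + 3,918 m³ + 11,513 m³ = 30,062 m³ (over)
Q2 2024–Q1 2025: 11,464 m³ + 3,918 m³ + 11,513 m³ + 83 m³ = 26,978 m³ (over)
3 windows exceed the threshold.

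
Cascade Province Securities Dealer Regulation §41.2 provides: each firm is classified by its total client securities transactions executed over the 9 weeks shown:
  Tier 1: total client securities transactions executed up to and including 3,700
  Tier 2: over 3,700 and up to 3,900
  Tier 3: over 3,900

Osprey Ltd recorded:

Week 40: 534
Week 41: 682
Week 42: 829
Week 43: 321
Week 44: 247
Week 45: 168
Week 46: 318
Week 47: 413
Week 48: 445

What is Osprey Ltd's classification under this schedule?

Tier 3

Total client securities transactions executed: 534 + 682 + 829 + 321 + 247 + 168 + 318 + 413 + 445 = 3,957.
3,957 > 3,900, so Tier 3 applies.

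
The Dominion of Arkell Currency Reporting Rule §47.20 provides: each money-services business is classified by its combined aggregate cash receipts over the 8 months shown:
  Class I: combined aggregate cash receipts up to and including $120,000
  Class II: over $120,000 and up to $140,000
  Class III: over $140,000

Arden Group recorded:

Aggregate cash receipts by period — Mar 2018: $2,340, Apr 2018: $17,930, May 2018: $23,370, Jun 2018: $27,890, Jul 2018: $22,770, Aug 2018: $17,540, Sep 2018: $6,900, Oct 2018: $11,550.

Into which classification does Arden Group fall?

Class II

Combined aggregate cash receipts: $2,340 + $17,930 + $23,370 + $27,890 + $22,770 + $17,540 + $6,900 + $11,550 = $130,290.
$120,000 < $130,290 ≤ $140,000, so Class II applies.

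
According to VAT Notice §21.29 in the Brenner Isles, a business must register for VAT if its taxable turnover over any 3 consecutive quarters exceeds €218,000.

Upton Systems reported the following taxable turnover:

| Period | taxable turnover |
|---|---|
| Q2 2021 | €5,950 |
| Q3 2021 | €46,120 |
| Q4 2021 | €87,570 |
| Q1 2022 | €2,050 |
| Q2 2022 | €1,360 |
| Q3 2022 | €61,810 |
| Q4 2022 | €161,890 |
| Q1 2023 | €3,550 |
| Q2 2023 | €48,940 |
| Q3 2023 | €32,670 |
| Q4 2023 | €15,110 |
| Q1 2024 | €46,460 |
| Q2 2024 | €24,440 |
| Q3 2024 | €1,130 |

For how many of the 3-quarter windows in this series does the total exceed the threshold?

Q2 2021–Q4 2021: €5,950 + €46,120 + €87,570 = €139,640 (under)
Q3 2021–Q1 2022: €46,120 + €87,570 + €2,050 = €135,740 (under)
Q4 2021–Q2 2022: €87,570 + €2,050 + €1,360 = €90,980 (under)
Q1 2022–Q3 2022: €2,050 + €1,360 + €61,810 = €65,220 (under)
Q2 2022–Q4 2022: €1,360 + €61,810 + €161,890 = €225,060 (over)
Q3 2022–Q1 2023: €61,810 + €161,890 + €3,550 = €227,250 (over)
Q4 2022–Q2 2023: €161,890 + €3,550 + €48,940 = €214,380 (under)
Q1 2023–Q3 2023: €3,550 + €48,940 + €32,670 = €85,160 (under)
Q2 2023–Q4 2023: €48,940 + €32,670 + €15,110 = €96,720 (under)
Q3 2023–Q1 2024: €32,670 + €15,110 + €46,460 = €94,240 (under)
Q4 2023–Q2 2024: €15,110 + €46,460 + €24,440 = €86,010 (under)
Q1 2024–Q3 2024: €46,460 + €24,440 + €1,130 = €72,030 (under)
2 windows exceed the threshold.

2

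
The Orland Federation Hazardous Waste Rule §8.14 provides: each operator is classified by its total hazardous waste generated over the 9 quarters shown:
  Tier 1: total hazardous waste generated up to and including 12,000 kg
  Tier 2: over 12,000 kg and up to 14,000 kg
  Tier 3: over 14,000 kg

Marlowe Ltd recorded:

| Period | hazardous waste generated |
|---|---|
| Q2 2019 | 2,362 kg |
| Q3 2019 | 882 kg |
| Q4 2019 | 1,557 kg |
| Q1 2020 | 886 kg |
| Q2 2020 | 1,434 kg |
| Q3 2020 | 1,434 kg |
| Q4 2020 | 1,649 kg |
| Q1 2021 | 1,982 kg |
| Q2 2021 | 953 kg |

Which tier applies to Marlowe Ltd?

Tier 2

Total hazardous waste generated: 2,362 kg + 882 kg + 1,557 kg + 886 kg + 1,434 kg + 1,434 kg + 1,649 kg + 1,982 kg + 953 kg = 13,139 kg.
12,000 kg < 13,139 kg ≤ 14,000 kg, so Tier 2 applies.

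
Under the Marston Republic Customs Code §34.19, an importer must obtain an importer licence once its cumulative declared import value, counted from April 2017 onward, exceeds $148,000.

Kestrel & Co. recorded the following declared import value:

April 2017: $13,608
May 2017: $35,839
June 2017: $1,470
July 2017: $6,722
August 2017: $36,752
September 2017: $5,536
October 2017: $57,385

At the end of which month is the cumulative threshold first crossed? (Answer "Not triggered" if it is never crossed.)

October 2017

Through April 2017: $13,608
Through May 2017: $49,447
Through June 2017: $50,917
Through July 2017: $57,639
Through August 2017: $94,391
Through September 2017: $99,927
Through October 2017: $157,312 ← exceeds threshold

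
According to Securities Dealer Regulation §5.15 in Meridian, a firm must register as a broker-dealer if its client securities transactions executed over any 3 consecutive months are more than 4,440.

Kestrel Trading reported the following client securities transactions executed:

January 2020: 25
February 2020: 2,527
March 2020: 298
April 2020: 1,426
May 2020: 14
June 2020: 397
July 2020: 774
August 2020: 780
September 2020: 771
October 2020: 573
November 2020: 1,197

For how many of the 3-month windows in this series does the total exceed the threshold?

January 2020–March 2020: 25 + 2,527 + 298 = 2,850 (under)
February 2020–April 2020: 2,527 + 298 + 1,426 = 4,251 (under)
March 2020–May 2020: 298 + 1,426 + 14 = 1,738 (under)
April 2020–June 2020: 1,426 + 14 + 397 = 1,837 (under)
May 2020–July 2020: 14 + 397 + 774 = 1,185 (under)
June 2020–August 2020: 397 + 774 + 780 = 1,951 (under)
July 2020–September 2020: 774 + 780 + 771 = 2,325 (under)
August 2020–October 2020: 780 + 771 + 573 = 2,124 (under)
September 2020–November 2020: 771 + 573 + 1,197 = 2,541 (under)
0 windows exceed the threshold.

0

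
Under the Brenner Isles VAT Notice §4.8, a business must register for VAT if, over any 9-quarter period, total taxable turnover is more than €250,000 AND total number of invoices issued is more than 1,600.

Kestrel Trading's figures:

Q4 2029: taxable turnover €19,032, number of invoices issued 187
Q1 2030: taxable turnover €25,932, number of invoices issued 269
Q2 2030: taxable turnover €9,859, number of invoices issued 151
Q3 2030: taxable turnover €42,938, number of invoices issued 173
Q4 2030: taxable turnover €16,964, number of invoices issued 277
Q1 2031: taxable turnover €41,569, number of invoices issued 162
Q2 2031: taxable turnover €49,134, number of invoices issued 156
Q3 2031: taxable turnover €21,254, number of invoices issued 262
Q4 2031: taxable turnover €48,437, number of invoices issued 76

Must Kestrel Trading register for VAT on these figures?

Total taxable turnover: €19,032 + €25,932 + €9,859 + €42,938 + €16,964 + €41,569 + €49,134 + €21,254 + €48,437 = €275,119 (> €250,000).
Total number of invoices issued: 187 + 269 + 151 + 173 + 277 + 162 + 156 + 262 + 76 = 1,713 (> 1,600).
The test is 'and': both thresholds are exceeded.

Yes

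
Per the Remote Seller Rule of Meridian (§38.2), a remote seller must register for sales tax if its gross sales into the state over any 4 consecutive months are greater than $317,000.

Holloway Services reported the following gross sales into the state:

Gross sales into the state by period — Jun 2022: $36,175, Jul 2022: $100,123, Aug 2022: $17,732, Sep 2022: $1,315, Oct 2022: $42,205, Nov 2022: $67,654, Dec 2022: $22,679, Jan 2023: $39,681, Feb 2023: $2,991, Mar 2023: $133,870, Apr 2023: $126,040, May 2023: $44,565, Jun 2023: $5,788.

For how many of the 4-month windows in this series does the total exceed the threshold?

0

Jun 2022–Sep 2022: $36,175 + $100,123 + $17,732 + $1,315 = $155,345 (under)
Jul 2022–Oct 2022: $100,123 + $17,732 + $1,315 + $42,205 = $161,375 (under)
Aug 2022–Nov 2022: $17,732 + $1,315 + $42,205 + $67,654 = $128,906 (under)
Sep 2022–Dec 2022: $1,315 + $42,205 + $67,654 + $22,679 = $133,853 (under)
Oct 2022–Jan 2023: $42,205 + $67,654 + $22,679 + $39,681 = $172,219 (under)
Nov 2022–Feb 2023: $67,654 + $22,679 + $39,681 + $2,991 = $133,005 (under)
Dec 2022–Mar 2023: $22,679 + $39,681 + $2,991 + $133,870 = $199,221 (under)
Jan 2023–Apr 2023: $39,681 + $2,991 + $133,870 + $126,040 = $302,582 (under)
Feb 2023–May 2023: $2,991 + $133,870 + $126,040 + $44,565 = $307,466 (under)
Mar 2023–Jun 2023: $133,870 + $126,040 + $44,565 + $5,788 = $310,263 (under)
0 windows exceed the threshold.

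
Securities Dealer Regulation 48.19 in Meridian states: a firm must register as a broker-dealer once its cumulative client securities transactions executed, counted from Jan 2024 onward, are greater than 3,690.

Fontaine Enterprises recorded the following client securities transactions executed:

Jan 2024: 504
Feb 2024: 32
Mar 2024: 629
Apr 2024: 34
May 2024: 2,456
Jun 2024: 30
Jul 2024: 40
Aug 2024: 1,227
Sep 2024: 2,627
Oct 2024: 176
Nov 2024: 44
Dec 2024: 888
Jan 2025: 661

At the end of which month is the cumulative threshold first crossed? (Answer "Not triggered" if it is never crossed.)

Through Jan 2024: 504
Through Feb 2024: 536
Through Mar 2024: 1,165
Through Apr 2024: 1,199
Through May 2024: 3,655
Through Jun 2024: 3,685
Through Jul 2024: 3,725 ← exceeds threshold

Jul 2024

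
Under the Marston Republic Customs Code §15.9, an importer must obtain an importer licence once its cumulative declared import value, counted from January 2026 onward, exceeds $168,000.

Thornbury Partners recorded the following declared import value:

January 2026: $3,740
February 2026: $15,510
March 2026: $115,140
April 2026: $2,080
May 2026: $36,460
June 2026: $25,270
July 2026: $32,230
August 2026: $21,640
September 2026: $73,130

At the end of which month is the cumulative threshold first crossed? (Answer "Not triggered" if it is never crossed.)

Through January 2026: $3,740
Through February 2026: $19,250
Through March 2026: $134,390
Through April 2026: $136,470
Through May 2026: $172,930 ← exceeds threshold

May 2026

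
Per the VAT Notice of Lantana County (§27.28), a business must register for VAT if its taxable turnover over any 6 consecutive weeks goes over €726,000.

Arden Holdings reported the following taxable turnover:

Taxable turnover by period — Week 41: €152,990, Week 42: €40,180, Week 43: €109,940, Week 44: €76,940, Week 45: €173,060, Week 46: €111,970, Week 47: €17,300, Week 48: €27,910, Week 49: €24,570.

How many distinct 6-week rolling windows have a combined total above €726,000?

Week 41–Week 46: €152,990 + €40,180 + €109,940 + €76,940 + €173,060 + €111,970 = €665,080 (under)
Week 42–Week 47: €40,180 + €109,940 + €76,940 + €173,060 + €111,970 + €17,300 = €529,390 (under)
Week 43–Week 48: €109,940 + €76,940 + €173,060 + €111,970 + €17,300 + €27,910 = €517,120 (under)
Week 44–Week 49: €76,940 + €173,060 + €111,970 + €17,300 + €27,910 + €24,570 = €431,750 (under)
0 windows exceed the threshold.

0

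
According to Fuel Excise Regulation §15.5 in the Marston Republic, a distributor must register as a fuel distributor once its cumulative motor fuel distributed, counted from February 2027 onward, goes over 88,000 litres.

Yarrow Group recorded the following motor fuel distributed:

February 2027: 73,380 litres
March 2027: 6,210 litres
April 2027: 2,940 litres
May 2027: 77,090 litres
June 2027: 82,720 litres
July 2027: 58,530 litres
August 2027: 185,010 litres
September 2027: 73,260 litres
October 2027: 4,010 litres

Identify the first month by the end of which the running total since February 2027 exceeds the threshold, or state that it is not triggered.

May 2027

Through February 2027: 73,380 litres
Through March 2027: 79,590 litres
Through April 2027: 82,530 litres
Through May 2027: 159,620 litres ← exceeds threshold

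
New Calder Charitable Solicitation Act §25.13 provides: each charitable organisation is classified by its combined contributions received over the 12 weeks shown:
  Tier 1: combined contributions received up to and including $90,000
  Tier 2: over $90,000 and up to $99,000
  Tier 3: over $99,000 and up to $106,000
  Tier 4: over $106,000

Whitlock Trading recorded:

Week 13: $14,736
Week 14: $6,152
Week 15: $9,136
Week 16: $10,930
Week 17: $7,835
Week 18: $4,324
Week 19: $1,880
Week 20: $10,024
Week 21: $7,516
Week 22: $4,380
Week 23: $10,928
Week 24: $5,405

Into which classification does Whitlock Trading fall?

Combined contributions received: $14,736 + $6,152 + $9,136 + $10,930 + $7,835 + $4,324 + $1,880 + $10,024 + $7,516 + $4,380 + $10,928 + $5,405 = $93,246.
$90,000 < $93,246 ≤ $99,000, so Tier 2 applies.

Tier 2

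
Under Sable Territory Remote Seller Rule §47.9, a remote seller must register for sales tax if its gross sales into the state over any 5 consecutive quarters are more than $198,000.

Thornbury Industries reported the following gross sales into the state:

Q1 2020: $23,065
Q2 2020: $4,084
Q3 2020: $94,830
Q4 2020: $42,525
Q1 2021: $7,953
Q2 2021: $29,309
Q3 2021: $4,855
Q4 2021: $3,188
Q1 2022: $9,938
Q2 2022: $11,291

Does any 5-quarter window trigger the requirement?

No

Q1 2020–Q1 2021: $23,065 + $4,084 + $94,830 + $42,525 + $7,953 = $172,457 (under)
Q2 2020–Q2 2021: $4,084 + $94,830 + $42,525 + $7,953 + $29,309 = $178,701 (under)
Q3 2020–Q3 2021: $94,830 + $42,525 + $7,953 + $29,309 + $4,855 = $179,472 (under)
Q4 2020–Q4 2021: $42,525 + $7,953 + $29,309 + $4,855 + $3,188 = $87,830 (under)
Q1 2021–Q1 2022: $7,953 + $29,309 + $4,855 + $3,188 + $9,938 = $55,243 (under)
Q2 2021–Q2 2022: $29,309 + $4,855 + $3,188 + $9,938 + $11,291 = $58,581 (under)
No window exceeds $198,000.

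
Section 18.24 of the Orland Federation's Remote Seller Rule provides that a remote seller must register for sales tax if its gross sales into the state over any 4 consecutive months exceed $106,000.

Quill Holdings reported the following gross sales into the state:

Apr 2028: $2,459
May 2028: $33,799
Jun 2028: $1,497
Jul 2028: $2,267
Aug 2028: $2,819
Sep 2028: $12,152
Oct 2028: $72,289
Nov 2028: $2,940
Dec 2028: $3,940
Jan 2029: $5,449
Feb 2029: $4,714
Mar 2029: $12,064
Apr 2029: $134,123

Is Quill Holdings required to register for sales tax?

Apr 2028–Jul 2028: $2,459 + $33,799 + $1,497 + $2,267 = $40,022 (under)
May 2028–Aug 2028: $33,799 + $1,497 + $2,267 + $2,819 = $40,382 (under)
Jun 2028–Sep 2028: $1,497 + $2,267 + $2,819 + $12,152 = $18,735 (under)
Jul 2028–Oct 2028: $2,267 + $2,819 + $12,152 + $72,289 = $89,527 (under)
Aug 2028–Nov 2028: $2,819 + $12,152 + $72,289 + $2,940 = $90,200 (under)
Sep 2028–Dec 2028: $12,152 + $72,289 + $2,940 + $3,940 = $91,321 (under)
Oct 2028–Jan 2029: $72,289 + $2,940 + $3,940 + $5,449 = $84,618 (under)
Nov 2028–Feb 2029: $2,940 + $3,940 + $5,449 + $4,714 = $17,043 (under)
Dec 2028–Mar 2029: $3,940 + $5,449 + $4,714 + $12,064 = $26,167 (under)
Jan 2029–Apr 2029: $5,449 + $4,714 + $12,064 + $134,123 = $156,350 (over)
At least one window exceeds $106,000.

Yes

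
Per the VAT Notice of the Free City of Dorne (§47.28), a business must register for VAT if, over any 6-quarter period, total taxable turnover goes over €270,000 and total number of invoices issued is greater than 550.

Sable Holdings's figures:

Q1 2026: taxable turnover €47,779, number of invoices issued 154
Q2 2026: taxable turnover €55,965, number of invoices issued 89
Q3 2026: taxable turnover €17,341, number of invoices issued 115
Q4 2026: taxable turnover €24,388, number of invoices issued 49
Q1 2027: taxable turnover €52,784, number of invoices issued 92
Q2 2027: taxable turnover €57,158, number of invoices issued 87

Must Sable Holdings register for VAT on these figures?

Total taxable turnover: €47,779 + €55,965 + €17,341 + €24,388 + €52,784 + €57,158 = €255,415 (≤ €270,000).
Total number of invoices issued: 154 + 89 + 115 + 49 + 92 + 87 = 586 (> 550).
The test is 'and': the rule requires both, and at least one is not exceeded.

No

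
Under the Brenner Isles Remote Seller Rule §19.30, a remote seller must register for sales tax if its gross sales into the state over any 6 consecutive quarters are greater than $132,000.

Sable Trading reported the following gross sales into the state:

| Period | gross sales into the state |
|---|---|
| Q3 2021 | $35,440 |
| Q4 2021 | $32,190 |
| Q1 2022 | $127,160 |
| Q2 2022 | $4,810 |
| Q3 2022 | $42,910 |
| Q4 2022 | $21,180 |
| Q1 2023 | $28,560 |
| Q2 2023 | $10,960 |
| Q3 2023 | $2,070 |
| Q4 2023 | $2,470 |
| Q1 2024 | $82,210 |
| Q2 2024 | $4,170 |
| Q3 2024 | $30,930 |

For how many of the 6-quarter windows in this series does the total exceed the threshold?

Q3 2021–Q4 2022: $35,440 + $32,190 + $127,160 + $4,810 + $42,910 + $21,180 = $263,690 (over)
Q4 2021–Q1 2023: $32,190 + $127,160 + $4,810 + $42,910 + $21,180 + $28,560 = $256,810 (over)
Q1 2022–Q2 2023: $127,160 + $4,810 + $42,910 + $21,180 + $28,560 + $10,960 = $235,580 (over)
Q2 2022–Q3 2023: $4,810 + $42,910 + $21,180 + $28,560 + $10,960 + $2,070 = $110,490 (under)
Q3 2022–Q4 2023: $42,910 + $21,180 + $28,560 + $10,960 + $2,070 + $2,470 = $108,150 (under)
Q4 2022–Q1 2024: $21,180 + $28,560 + $10,960 + $2,070 + $2,470 + $82,210 = $147,450 (over)
Q1 2023–Q2 2024: $28,560 + $10,960 + $2,070 + $2,470 + $82,210 + $4,170 = $130,440 (under)
Q2 2023–Q3 2024: $10,960 + $2,070 + $2,470 + $82,210 + $4,170 + $30,930 = $132,810 (over)
5 windows exceed the threshold.

5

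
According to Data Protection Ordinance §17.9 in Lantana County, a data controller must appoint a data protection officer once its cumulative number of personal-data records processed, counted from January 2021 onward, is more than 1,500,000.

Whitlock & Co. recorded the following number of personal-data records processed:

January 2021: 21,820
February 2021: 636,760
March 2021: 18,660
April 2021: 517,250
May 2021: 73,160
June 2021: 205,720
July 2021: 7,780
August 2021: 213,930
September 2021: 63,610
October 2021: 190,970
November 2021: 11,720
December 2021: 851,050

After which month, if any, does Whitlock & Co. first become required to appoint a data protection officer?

Through January 2021: 21,820
Through February 2021: 658,580
Through March 2021: 677,240
Through April 2021: 1,194,490
Through May 2021: 1,267,650
Through June 2021: 1,473,370
Through July 2021: 1,481,150
Through August 2021: 1,695,080 ← exceeds threshold

August 2021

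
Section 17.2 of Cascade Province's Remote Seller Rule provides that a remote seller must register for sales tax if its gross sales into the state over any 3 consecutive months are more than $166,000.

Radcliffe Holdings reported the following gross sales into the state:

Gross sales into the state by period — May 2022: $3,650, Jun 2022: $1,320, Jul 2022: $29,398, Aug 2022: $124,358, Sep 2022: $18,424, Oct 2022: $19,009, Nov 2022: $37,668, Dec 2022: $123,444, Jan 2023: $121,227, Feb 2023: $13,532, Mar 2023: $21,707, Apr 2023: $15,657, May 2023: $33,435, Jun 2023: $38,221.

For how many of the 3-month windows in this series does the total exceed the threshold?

4

May 2022–Jul 2022: $3,650 + $1,320 + $29,398 = $34,368 (under)
Jun 2022–Aug 2022: $1,320 + $29,398 + $124,358 = $155,076 (under)
Jul 2022–Sep 2022: $29,398 + $124,358 + $18,424 = $172,180 (over)
Aug 2022–Oct 2022: $124,358 + $18,424 + $19,009 = $161,791 (under)
Sep 2022–Nov 2022: $18,424 + $19,009 + $37,668 = $75,101 (under)
Oct 2022–Dec 2022: $19,009 + $37,668 + $123,444 = $180,121 (over)
Nov 2022–Jan 2023: $37,668 + $123,444 + $121,227 = $282,339 (over)
Dec 2022–Feb 2023: $123,444 + $121,227 + $13,532 = $258,203 (over)
Jan 2023–Mar 2023: $121,227 + $13,532 + $21,707 = $156,466 (under)
Feb 2023–Apr 2023: $13,532 + $21,707 + $15,657 = $50,896 (under)
Mar 2023–May 2023: $21,707 + $15,657 + $33,435 = $70,799 (under)
Apr 2023–Jun 2023: $15,657 + $33,435 + $38,221 = $87,313 (under)
4 windows exceed the threshold.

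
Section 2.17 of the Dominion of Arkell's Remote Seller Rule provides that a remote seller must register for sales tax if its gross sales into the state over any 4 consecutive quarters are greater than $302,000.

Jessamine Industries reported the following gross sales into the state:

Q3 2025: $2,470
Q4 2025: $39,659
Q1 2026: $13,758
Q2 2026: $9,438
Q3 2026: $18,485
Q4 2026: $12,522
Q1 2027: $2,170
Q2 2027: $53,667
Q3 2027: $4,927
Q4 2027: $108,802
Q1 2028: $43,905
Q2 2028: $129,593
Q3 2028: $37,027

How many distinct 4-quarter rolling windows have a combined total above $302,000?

Q3 2025–Q2 2026: $2,470 + $39,659 + $13,758 + $9,438 = $65,325 (under)
Q4 2025–Q3 2026: $39,659 + $13,758 + $9,438 + $18,485 = $81,340 (under)
Q1 2026–Q4 2026: $13,758 + $9,438 + $18,485 + $12,522 = $54,203 (under)
Q2 2026–Q1 2027: $9,438 + $18,485 + $12,522 + $2,170 = $42,615 (under)
Q3 2026–Q2 2027: $18,485 + $12,522 + $2,170 + $53,667 = $86,844 (under)
Q4 2026–Q3 2027: $12,522 + $2,170 + $53,667 + $4,927 = $73,286 (under)
Q1 2027–Q4 2027: $2,170 + $53,667 + $4,927 + $108,802 = $169,566 (under)
Q2 2027–Q1 2028: $53,667 + $4,927 + $108,802 + $43,905 = $211,301 (under)
Q3 2027–Q2 2028: $4,927 + $108,802 + $43,905 + $129,593 = $287,227 (under)
Q4 2027–Q3 2028: $108,802 + $43,905 + $129,593 + $37,027 = $319,327 (over)
1 window exceeds the threshold.

1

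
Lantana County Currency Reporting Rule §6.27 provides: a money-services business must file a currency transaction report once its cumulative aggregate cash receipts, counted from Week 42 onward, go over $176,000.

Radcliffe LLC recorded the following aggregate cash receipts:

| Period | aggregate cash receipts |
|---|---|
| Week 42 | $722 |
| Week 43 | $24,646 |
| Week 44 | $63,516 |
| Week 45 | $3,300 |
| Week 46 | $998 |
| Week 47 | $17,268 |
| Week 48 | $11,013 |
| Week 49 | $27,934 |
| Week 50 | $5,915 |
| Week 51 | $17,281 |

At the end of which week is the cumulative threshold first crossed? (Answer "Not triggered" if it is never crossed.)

Not triggered

Through Week 42: $722
Through Week 43: $25,368
Through Week 44: $88,884
Through Week 45: $92,184
Through Week 46: $93,182
Through Week 47: $110,450
Through Week 48: $121,463
Through Week 49: $149,397
Through Week 50: $155,312
Through Week 51: $172,593
Final cumulative total $172,593 ≤ $176,000; the threshold is never exceeded.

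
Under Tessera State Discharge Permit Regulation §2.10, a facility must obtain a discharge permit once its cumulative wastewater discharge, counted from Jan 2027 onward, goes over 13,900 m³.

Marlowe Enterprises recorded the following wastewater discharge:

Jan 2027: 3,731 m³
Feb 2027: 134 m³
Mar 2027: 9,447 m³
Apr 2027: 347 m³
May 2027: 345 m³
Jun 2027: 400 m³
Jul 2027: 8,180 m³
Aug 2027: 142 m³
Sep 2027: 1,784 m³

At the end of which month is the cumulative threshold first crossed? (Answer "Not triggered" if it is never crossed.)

Through Jan 2027: 3,731 m³
Through Feb 2027: 3,865 m³
Through Mar 2027: 13,312 m³
Through Apr 2027: 13,659 m³
Through May 2027: 14,004 m³ ← exceeds threshold

May 2027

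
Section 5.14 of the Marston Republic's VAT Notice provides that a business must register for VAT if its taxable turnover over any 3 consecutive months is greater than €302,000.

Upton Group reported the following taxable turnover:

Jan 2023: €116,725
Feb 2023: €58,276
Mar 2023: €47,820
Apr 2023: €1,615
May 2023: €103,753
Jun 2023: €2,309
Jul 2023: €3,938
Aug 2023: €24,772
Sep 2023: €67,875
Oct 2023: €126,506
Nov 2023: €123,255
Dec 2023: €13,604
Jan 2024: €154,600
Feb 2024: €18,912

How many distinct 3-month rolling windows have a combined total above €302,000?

Jan 2023–Mar 2023: €116,725 + €58,276 + €47,820 = €222,821 (under)
Feb 2023–Apr 2023: €58,276 + €47,820 + €1,615 = €107,711 (under)
Mar 2023–May 2023: €47,820 + €1,615 + €103,753 = €153,188 (under)
Apr 2023–Jun 2023: €1,615 + €103,753 + €2,309 = €107,677 (under)
May 2023–Jul 2023: €103,753 + €2,309 + €3,938 = €110,000 (under)
Jun 2023–Aug 2023: €2,309 + €3,938 + €24,772 = €31,019 (under)
Jul 2023–Sep 2023: €3,938 + €24,772 + €67,875 = €96,585 (under)
Aug 2023–Oct 2023: €24,772 + €67,875 + €126,506 = €219,153 (under)
Sep 2023–Nov 2023: €67,875 + €126,506 + €123,255 = €317,636 (over)
Oct 2023–Dec 2023: €126,506 + €123,255 + €13,604 = €263,365 (under)
Nov 2023–Jan 2024: €123,255 + €13,604 + €154,600 = €291,459 (under)
Dec 2023–Feb 2024: €13,604 + €154,600 + €18,912 = €187,116 (under)
1 window exceeds the threshold.

1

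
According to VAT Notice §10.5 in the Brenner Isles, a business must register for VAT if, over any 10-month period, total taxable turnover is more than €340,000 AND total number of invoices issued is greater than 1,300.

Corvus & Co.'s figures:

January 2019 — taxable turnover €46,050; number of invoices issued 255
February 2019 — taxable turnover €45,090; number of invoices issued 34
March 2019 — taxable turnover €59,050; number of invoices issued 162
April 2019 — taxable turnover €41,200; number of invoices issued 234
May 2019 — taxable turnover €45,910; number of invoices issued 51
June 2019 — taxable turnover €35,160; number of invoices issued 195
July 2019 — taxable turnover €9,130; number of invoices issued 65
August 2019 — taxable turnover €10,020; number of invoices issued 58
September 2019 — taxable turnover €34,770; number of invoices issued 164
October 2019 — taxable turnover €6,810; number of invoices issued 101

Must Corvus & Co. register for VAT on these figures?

Total taxable turnover: €46,050 + €45,090 + €59,050 + €41,200 + €45,910 + €35,160 + €9,130 + €10,020 + €34,770 + €6,810 = €333,190 (≤ €340,000).
Total number of invoices issued: 255 + 34 + 162 + 234 + 51 + 195 + 65 + 58 + 164 + 101 = 1,319 (> 1,300).
The test is 'and': the rule requires both, and at least one is not exceeded.

No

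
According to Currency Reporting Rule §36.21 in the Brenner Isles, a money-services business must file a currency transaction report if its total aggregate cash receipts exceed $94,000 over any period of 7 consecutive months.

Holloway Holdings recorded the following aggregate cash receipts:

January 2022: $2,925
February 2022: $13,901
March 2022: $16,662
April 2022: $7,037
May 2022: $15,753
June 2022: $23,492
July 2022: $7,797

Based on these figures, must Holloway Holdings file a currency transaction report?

Total aggregate cash receipts: $2,925 + $13,901 + $16,662 + $7,037 + $15,753 + $23,492 + $7,797 = $87,567.
$87,567 ≤ $94,000, so the threshold is not exceeded.

No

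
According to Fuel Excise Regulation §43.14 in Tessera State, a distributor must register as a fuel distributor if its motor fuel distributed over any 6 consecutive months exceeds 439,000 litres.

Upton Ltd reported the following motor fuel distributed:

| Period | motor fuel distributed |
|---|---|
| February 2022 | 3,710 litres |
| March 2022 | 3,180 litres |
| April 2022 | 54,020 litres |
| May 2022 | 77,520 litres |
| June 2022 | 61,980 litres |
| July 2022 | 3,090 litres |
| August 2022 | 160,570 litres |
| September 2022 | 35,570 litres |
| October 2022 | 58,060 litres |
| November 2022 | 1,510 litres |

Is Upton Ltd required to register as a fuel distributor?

February 2022–July 2022: 3,710 litres + 3,180 litres + 54,020 litres + 77,520 litres + 61,980 litres + 3,090 litres = 203,500 litres (under)
March 2022–August 2022: 3,180 litres + 54,020 litres + 77,520 litres + 61,980 litres + 3,090 litres + 160,570 litres = 360,360 litres (under)
April 2022–September 2022: 54,020 litres + 77,520 litres + 61,980 litres + 3,090 litres + 160,570 litres + 35,570 litres = 392,750 litres (under)
May 2022–October 2022: 77,520 litres + 61,980 litres + 3,090 litres + 160,570 litres + 35,570 litres + 58,060 litres = 396,790 litres (under)
June 2022–November 2022: 61,980 litres + 3,090 litres + 160,570 litres + 35,570 litres + 58,060 litres + 1,510 litres = 320,780 litres (under)
No window exceeds 439,000 litres.

No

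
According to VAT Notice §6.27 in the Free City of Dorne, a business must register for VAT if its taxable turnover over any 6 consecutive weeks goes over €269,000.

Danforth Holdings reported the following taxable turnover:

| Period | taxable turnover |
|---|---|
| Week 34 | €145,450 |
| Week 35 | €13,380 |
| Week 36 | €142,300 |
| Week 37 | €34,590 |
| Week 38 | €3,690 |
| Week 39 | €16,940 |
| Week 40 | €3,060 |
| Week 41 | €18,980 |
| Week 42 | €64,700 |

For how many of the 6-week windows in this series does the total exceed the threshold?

1

Week 34–Week 39: €145,450 + €13,380 + €142,300 + €34,590 + €3,690 + €16,940 = €356,350 (over)
Week 35–Week 40: €13,380 + €142,300 + €34,590 + €3,690 + €16,940 + €3,060 = €213,960 (under)
Week 36–Week 41: €142,300 + €34,590 + €3,690 + €16,940 + €3,060 + €18,980 = €219,560 (under)
Week 37–Week 42: €34,590 + €3,690 + €16,940 + €3,060 + €18,980 + €64,700 = €141,960 (under)
1 window exceeds the threshold.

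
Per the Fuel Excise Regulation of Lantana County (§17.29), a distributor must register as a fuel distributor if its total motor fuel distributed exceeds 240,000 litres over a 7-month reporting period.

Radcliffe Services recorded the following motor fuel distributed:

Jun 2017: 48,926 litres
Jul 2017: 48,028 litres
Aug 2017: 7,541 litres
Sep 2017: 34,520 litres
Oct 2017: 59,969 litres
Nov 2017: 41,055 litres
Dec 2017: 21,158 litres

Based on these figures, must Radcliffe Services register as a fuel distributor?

Total motor fuel distributed: 48,926 litres + 48,028 litres + 7,541 litres + 34,520 litres + 59,969 litres + 41,055 litres + 21,158 litres = 261,197 litres.
261,197 litres > 240,000 litres, so the threshold is exceeded.

Yes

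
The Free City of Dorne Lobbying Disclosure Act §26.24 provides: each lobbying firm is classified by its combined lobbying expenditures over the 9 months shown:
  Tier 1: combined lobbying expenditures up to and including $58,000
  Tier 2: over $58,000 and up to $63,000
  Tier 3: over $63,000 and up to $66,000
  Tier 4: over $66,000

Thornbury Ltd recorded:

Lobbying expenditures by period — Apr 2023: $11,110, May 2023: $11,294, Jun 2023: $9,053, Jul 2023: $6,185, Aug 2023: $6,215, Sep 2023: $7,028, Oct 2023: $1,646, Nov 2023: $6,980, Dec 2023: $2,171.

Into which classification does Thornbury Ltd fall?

Tier 2

Combined lobbying expenditures: $11,110 + $11,294 + $9,053 + $6,185 + $6,215 + $7,028 + $1,646 + $6,980 + $2,171 = $61,682.
$58,000 < $61,682 ≤ $63,000, so Tier 2 applies.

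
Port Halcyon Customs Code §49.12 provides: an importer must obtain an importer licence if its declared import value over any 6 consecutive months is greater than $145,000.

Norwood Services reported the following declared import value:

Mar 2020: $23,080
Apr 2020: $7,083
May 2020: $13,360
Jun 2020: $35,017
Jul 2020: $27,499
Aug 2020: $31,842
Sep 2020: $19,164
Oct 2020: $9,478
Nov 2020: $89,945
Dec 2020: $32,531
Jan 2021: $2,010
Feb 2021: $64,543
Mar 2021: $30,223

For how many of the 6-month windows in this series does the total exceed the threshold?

5

Mar 2020–Aug 2020: $23,080 + $7,083 + $13,360 + $35,017 + $27,499 + $31,842 = $137,881 (under)
Apr 2020–Sep 2020: $7,083 + $13,360 + $35,017 + $27,499 + $31,842 + $19,164 = $133,965 (under)
May 2020–Oct 2020: $13,360 + $35,017 + $27,499 + $31,842 + $19,164 + $9,478 = $136,360 (under)
Jun 2020–Nov 2020: $35,017 + $27,499 + $31,842 + $19,164 + $9,478 + $89,945 = $212,945 (over)
Jul 2020–Dec 2020: $27,499 + $31,842 + $19,164 + $9,478 + $89,945 + $32,531 = $210,459 (over)
Aug 2020–Jan 2021: $31,842 + $19,164 + $9,478 + $89,945 + $32,531 + $2,010 = $184,970 (over)
Sep 2020–Feb 2021: $19,164 + $9,478 + $89,945 + $32,531 + $2,010 + $64,543 = $217,671 (over)
Oct 2020–Mar 2021: $9,478 + $89,945 + $32,531 + $2,010 + $64,543 + $30,223 = $228,730 (over)
5 windows exceed the threshold.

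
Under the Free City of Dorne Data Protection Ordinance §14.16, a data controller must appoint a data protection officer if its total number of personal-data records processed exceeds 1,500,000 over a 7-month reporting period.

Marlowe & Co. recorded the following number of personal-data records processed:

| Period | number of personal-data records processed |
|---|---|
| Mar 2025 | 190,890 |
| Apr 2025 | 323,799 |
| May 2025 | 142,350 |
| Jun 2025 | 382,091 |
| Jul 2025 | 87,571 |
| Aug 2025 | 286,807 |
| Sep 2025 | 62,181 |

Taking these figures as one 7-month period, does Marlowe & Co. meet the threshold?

Total number of personal-data records processed: 190,890 + 323,799 + 142,350 + 382,091 + 87,571 + 286,807 + 62,181 = 1,475,689.
1,475,689 ≤ 1,500,000, so the threshold is not exceeded.

No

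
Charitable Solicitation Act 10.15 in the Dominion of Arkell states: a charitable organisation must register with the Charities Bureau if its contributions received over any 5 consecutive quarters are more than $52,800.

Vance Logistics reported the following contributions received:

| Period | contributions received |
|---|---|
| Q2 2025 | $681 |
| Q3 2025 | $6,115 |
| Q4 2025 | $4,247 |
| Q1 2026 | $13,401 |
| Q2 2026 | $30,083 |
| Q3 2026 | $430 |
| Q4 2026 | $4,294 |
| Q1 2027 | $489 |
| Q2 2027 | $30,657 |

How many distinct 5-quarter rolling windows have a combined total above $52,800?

3

Q2 2025–Q2 2026: $681 + $6,115 + $4,247 + $13,401 + $30,083 = $54,527 (over)
Q3 2025–Q3 2026: $6,115 + $4,247 + $13,401 + $30,083 + $430 = $54,276 (over)
Q4 2025–Q4 2026: $4,247 + $13,401 + $30,083 + $430 + $4,294 = $52,455 (under)
Q1 2026–Q1 2027: $13,401 + $30,083 + $430 + $4,294 + $489 = $48,697 (under)
Q2 2026–Q2 2027: $30,083 + $430 + $4,294 + $489 + $30,657 = $65,953 (over)
3 windows exceed the threshold.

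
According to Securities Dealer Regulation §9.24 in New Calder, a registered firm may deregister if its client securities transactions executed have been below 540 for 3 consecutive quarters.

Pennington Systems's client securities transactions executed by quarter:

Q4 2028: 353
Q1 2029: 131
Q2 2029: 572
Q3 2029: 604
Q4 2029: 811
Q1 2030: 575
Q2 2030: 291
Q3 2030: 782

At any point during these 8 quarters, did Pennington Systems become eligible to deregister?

No

Quarters below 540: Q4 2028, Q1 2029, Q2 2030.
Longest run of consecutive quarters below the threshold: 2.
2 < 3, so Pennington Systems never became eligible.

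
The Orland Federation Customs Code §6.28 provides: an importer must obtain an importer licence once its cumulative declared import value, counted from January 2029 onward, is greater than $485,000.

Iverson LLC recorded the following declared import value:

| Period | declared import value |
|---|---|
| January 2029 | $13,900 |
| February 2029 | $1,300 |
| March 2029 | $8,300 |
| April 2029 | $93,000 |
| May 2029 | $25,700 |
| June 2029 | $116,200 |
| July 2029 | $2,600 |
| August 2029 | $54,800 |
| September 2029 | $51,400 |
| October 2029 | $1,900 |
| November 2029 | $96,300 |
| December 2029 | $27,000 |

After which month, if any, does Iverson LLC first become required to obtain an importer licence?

Through January 2029: $13,900
Through February 2029: $15,200
Through March 2029: $23,500
Through April 2029: $116,500
Through May 2029: $142,200
Through June 2029: $258,400
Through July 2029: $261,000
Through August 2029: $315,800
Through September 2029: $367,200
Through October 2029: $369,100
Through November 2029: $465,400
Through December 2029: $492,400 ← exceeds threshold

December 2029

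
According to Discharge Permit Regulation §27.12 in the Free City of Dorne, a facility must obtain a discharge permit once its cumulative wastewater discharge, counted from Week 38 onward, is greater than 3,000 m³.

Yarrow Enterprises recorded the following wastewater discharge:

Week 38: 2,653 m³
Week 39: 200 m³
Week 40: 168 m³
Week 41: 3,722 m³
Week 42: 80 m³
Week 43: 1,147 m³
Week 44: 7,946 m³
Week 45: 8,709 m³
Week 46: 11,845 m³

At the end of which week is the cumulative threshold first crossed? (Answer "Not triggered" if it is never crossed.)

Week 40

Through Week 38: 2,653 m³
Through Week 39: 2,853 m³
Through Week 40: 3,021 m³ ← exceeds threshold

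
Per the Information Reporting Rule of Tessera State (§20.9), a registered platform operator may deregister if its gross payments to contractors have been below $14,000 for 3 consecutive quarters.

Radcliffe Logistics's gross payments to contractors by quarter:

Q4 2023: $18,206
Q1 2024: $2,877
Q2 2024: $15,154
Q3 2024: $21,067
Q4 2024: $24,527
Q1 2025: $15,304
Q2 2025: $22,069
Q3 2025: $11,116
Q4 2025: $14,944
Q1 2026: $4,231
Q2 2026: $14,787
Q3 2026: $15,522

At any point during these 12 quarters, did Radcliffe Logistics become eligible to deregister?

Quarters below $14,000: Q1 2024, Q3 2025, Q1 2026.
Longest run of consecutive quarters below the threshold: 1.
1 < 3, so Radcliffe Logistics never became eligible.

No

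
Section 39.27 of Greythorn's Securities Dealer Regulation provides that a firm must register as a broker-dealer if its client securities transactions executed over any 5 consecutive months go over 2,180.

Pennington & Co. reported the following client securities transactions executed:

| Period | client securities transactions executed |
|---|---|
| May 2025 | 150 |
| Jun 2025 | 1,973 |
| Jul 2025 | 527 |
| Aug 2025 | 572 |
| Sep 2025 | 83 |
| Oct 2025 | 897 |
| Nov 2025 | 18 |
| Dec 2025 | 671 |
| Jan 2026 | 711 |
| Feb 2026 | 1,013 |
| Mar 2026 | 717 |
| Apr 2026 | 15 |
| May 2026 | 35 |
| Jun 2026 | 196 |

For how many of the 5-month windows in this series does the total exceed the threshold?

May 2025–Sep 2025: 150 + 1,973 + 527 + 572 + 83 = 3,305 (over)
Jun 2025–Oct 2025: 1,973 + 527 + 572 + 83 + 897 = 4,052 (over)
Jul 2025–Nov 2025: 527 + 572 + 83 + 897 + 18 = 2,097 (under)
Aug 2025–Dec 2025: 572 + 83 + 897 + 18 + 671 = 2,241 (over)
Sep 2025–Jan 2026: 83 + 897 + 18 + 671 + 711 = 2,380 (over)
Oct 2025–Feb 2026: 897 + 18 + 671 + 711 + 1,013 = 3,310 (over)
Nov 2025–Mar 2026: 18 + 671 + 711 + 1,013 + 717 = 3,130 (over)
Dec 2025–Apr 2026: 671 + 711 + 1,013 + 717 + 15 = 3,127 (over)
Jan 2026–May 2026: 711 + 1,013 + 717 + 15 + 35 = 2,491 (over)
Feb 2026–Jun 2026: 1,013 + 717 + 15 + 35 + 196 = 1,976 (under)
8 windows exceed the threshold.

8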